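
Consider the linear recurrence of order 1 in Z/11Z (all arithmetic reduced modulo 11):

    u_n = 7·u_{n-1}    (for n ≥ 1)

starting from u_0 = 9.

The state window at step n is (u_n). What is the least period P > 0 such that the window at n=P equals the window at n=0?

n=0: window = (9)
n=1: window = (8)
n=2: window = (1)
n=3: window = (7)
n=4: window = (5)
n=5: window = (2)
n=6: window = (3)
n=7: window = (10)
n=8: window = (4)
n=9: window = (6)
n=10: window = (9)
window at n=10 equals window at n=0 → period = 10

10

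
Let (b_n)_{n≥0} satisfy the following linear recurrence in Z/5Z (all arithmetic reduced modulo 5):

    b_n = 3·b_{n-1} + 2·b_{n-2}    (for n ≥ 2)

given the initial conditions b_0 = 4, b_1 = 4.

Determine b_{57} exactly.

4

b_2 = 3·4 + 2·4 = 0
b_3 = 3·0 + 2·4 = 3
b_4 = 3·3 + 2·0 = 4
b_5 = 3·4 + 2·3 = 3
b_6 = 3·3 + 2·4 = 2
b_7 = 3·2 + 2·3 = 2
b_8 = 3·2 + 2·2 = 0
b_9 = 3·0 + 2·2 = 4
b_10 = 3·4 + 2·0 = 2
b_11 = 3·2 + 2·4 = 4
b_12 = 3·4 + 2·2 = 1
b_13 = 3·1 + 2·4 = 1
b_14 = 3·1 + 2·1 = 0
b_15 = 3·0 + 2·1 = 2
b_16 = 3·2 + 2·0 = 1
b_17 = 3·1 + 2·2 = 2
b_18 = 3·2 + 2·1 = 3
b_19 = 3·3 + 2·2 = 3
b_20 = 3·3 + 2·3 = 0
b_21 = 3·0 + 2·3 = 1
b_22 = 3·1 + 2·0 = 3
b_23 = 3·3 + 2·1 = 1
b_24 = 3·1 + 2·3 = 4
b_25 = 3·4 + 2·1 = 4
(b_24, b_25) = (4, 4) = (b_0, b_1), so the sequence has period 24.
57 ≡ 9 (mod 24), hence b_57 = b_9 = 4.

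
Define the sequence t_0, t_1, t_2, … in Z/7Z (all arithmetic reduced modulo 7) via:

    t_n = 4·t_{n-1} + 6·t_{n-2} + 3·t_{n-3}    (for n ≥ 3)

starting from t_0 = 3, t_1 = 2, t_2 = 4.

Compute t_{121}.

2

t_3 = 4·4 + 6·2 + 3·3 = 2
t_4 = 4·2 + 6·4 + 3·2 = 3
t_5 = 4·3 + 6·2 + 3·4 = 1
t_6 = 4·1 + 6·3 + 3·2 = 0
t_7 = 4·0 + 6·1 + 3·3 = 1
t_8 = 4·1 + 6·0 + 3·1 = 0
t_9 = 4·0 + 6·1 + 3·0 = 6
t_10 = 4·6 + 6·0 + 3·1 = 6
t_11 = 4·6 + 6·6 + 3·0 = 4
t_12 = 4·4 + 6·6 + 3·6 = 0
t_13 = 4·0 + 6·4 + 3·6 = 0
t_14 = 4·0 + 6·0 + 3·4 = 5
t_15 = 4·5 + 6·0 + 3·0 = 6
t_16 = 4·6 + 6·5 + 3·0 = 5
t_17 = 4·5 + 6·6 + 3·5 = 1
t_18 = 4·1 + 6·5 + 3·6 = 3
t_19 = 4·3 + 6·1 + 3·5 = 5
t_20 = 4·5 + 6·3 + 3·1 = 6
t_21 = 4·6 + 6·5 + 3·3 = 0
t_22 = 4·0 + 6·6 + 3·5 = 2
t_23 = 4·2 + 6·0 + 3·6 = 5
t_24 = 4·5 + 6·2 + 3·0 = 4
t_25 = 4·4 + 6·5 + 3·2 = 3
t_26 = 4·3 + 6·4 + 3·5 = 2
t_27 = 4·2 + 6·3 + 3·4 = 3
t_28 = 4·3 + 6·2 + 3·3 = 5
t_29 = 4·5 + 6·3 + 3·2 = 2
t_30 = 4·2 + 6·5 + 3·3 = 5
t_31 = 4·5 + 6·2 + 3·5 = 5
t_32 = 4·5 + 6·5 + 3·2 = 0
t_33 = 4·0 + 6·5 + 3·5 = 3
t_34 = 4·3 + 6·0 + 3·5 = 6
t_35 = 4·6 + 6·3 + 3·0 = 0
t_36 = 4·0 + 6·6 + 3·3 = 3
t_37 = 4·3 + 6·0 + 3·6 = 2
t_38 = 4·2 + 6·3 + 3·0 = 5
t_39 = 4·5 + 6·2 + 3·3 = 6
t_40 = 4·6 + 6·5 + 3·2 = 4
t_41 = 4·4 + 6·6 + 3·5 = 4
t_42 = 4·4 + 6·4 + 3·6 = 2
t_43 = 4·2 + 6·4 + 3·4 = 2
t_44 = 4·2 + 6·2 + 3·4 = 4
t_45 = 4·4 + 6·2 + 3·2 = 6
t_46 = 4·6 + 6·4 + 3·2 = 5
t_47 = 4·5 + 6·6 + 3·4 = 5
t_48 = 4·5 + 6·5 + 3·6 = 5
t_49 = 4·5 + 6·5 + 3·5 = 2
t_50 = 4·2 + 6·5 + 3·5 = 4
t_51 = 4·4 + 6·2 + 3·5 = 1
t_52 = 4·1 + 6·4 + 3·2 = 6
t_53 = 4·6 + 6·1 + 3·4 = 0
t_54 = 4·0 + 6·6 + 3·1 = 4
t_55 = 4·4 + 6·0 + 3·6 = 6
t_56 = 4·6 + 6·4 + 3·0 = 6
t_57 = 4·6 + 6·6 + 3·4 = 2
t_58 = 4·2 + 6·6 + 3·6 = 6
t_59 = 4·6 + 6·2 + 3·6 = 5
t_60 = 4·5 + 6·6 + 3·2 = 6
t_61 = 4·6 + 6·5 + 3·6 = 2
t_62 = 4·2 + 6·6 + 3·5 = 3
t_63 = 4·3 + 6·2 + 3·6 = 0
t_64 = 4·0 + 6·3 + 3·2 = 3
t_65 = 4·3 + 6·0 + 3·3 = 0
t_66 = 4·0 + 6·3 + 3·0 = 4
t_67 = 4·4 + 6·0 + 3·3 = 4
t_68 = 4·4 + 6·4 + 3·0 = 5
t_69 = 4·5 + 6·4 + 3·4 = 0
t_70 = 4·0 + 6·5 + 3·4 = 0
t_71 = 4·0 + 6·0 + 3·5 = 1
t_72 = 4·1 + 6·0 + 3·0 = 4
t_73 = 4·4 + 6·1 + 3·0 = 1
t_74 = 4·1 + 6·4 + 3·1 = 3
t_75 = 4·3 + 6·1 + 3·4 = 2
t_76 = 4·2 + 6·3 + 3·1 = 1
t_77 = 4·1 + 6·2 + 3·3 = 4
t_78 = 4·4 + 6·1 + 3·2 = 0
t_79 = 4·0 + 6·4 + 3·1 = 6
t_80 = 4·6 + 6·0 + 3·4 = 1
t_81 = 4·1 + 6·6 + 3·0 = 5
t_82 = 4·5 + 6·1 + 3·6 = 2
t_83 = 4·2 + 6·5 + 3·1 = 6
t_84 = 4·6 + 6·2 + 3·5 = 2
t_85 = 4·2 + 6·6 + 3·2 = 1
t_86 = 4·1 + 6·2 + 3·6 = 6
t_87 = 4·6 + 6·1 + 3·2 = 1
t_88 = 4·1 + 6·6 + 3·1 = 1
t_89 = 4·1 + 6·1 + 3·6 = 0
t_90 = 4·0 + 6·1 + 3·1 = 2
t_91 = 4·2 + 6·0 + 3·1 = 4
t_92 = 4·4 + 6·2 + 3·0 = 0
t_93 = 4·0 + 6·4 + 3·2 = 2
t_94 = 4·2 + 6·0 + 3·4 = 6
t_95 = 4·6 + 6·2 + 3·0 = 1
t_96 = 4·1 + 6·6 + 3·2 = 4
t_97 = 4·4 + 6·1 + 3·6 = 5
t_98 = 4·5 + 6·4 + 3·1 = 5
t_99 = 4·5 + 6·5 + 3·4 = 6
t_100 = 4·6 + 6·5 + 3·5 = 6
t_101 = 4·6 + 6·6 + 3·5 = 5
t_102 = 4·5 + 6·6 + 3·6 = 4
t_103 = 4·4 + 6·5 + 3·6 = 1
t_104 = 4·1 + 6·4 + 3·5 = 1
t_105 = 4·1 + 6·1 + 3·4 = 1
t_106 = 4·1 + 6·1 + 3·1 = 6
t_107 = 4·6 + 6·1 + 3·1 = 5
t_108 = 4·5 + 6·6 + 3·1 = 3
t_109 = 4·3 + 6·5 + 3·6 = 4
t_110 = 4·4 + 6·3 + 3·5 = 0
t_111 = 4·0 + 6·4 + 3·3 = 5
t_112 = 4·5 + 6·0 + 3·4 = 4
t_113 = 4·4 + 6·5 + 3·0 = 4
t_114 = 4·4 + 6·4 + 3·5 = 6
t_115 = 4·6 + 6·4 + 3·4 = 4
t_116 = 4·4 + 6·6 + 3·4 = 1
t_117 = 4·1 + 6·4 + 3·6 = 4
t_118 = 4·4 + 6·1 + 3·4 = 6
t_119 = 4·6 + 6·4 + 3·1 = 2
t_120 = 4·2 + 6·6 + 3·4 = 0
t_121 = 4·0 + 6·2 + 3·6 = 2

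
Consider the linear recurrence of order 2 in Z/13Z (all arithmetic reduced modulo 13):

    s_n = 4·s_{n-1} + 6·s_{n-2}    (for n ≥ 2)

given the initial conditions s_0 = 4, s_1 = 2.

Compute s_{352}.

11

s_2 = 4·2 + 6·4 = 6
s_3 = 4·6 + 6·2 = 10
s_4 = 4·10 + 6·6 = 11
s_5 = 4·11 + 6·10 = 0
s_6 = 4·0 + 6·11 = 1
s_7 = 4·1 + 6·0 = 4
s_8 = 4·4 + 6·1 = 9
s_9 = 4·9 + 6·4 = 8
s_10 = 4·8 + 6·9 = 8
s_11 = 4·8 + 6·8 = 2
s_12 = 4·2 + 6·8 = 4
s_13 = 4·4 + 6·2 = 2
(s_12, s_13) = (4, 2) = (s_0, s_1), so the sequence has period 12.
352 ≡ 4 (mod 12), hence s_352 = s_4 = 11.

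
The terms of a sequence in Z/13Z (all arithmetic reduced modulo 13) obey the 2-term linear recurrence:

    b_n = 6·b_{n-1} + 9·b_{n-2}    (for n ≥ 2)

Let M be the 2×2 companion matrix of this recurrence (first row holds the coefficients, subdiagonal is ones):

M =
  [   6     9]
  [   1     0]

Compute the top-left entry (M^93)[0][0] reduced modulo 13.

(M^93)[0][0] is the top entry after applying M 93 times to the unit state (1, 0). Equivalently it is h_{94} for the auxiliary sequence (h_n) obeying the same recurrence with h_1 = 1 and h_i = 0 for 0 ≤ i < 1:
h_2 = 6·1 + 9·0 = 6
h_3 = 6·6 + 9·1 = 6
h_4 = 6·6 + 9·6 = 12
h_5 = 6·12 + 9·6 = 9
h_6 = 6·9 + 9·12 = 6
h_7 = 6·6 + 9·9 = 0
h_8 = 6·0 + 9·6 = 2
h_9 = 6·2 + 9·0 = 12
h_10 = 6·12 + 9·2 = 12
h_11 = 6·12 + 9·12 = 11
h_12 = 6·11 + 9·12 = 5
h_13 = 6·5 + 9·11 = 12
h_14 = 6·12 + 9·5 = 0
h_15 = 6·0 + 9·12 = 4
h_16 = 6·4 + 9·0 = 11
h_17 = 6·11 + 9·4 = 11
h_18 = 6·11 + 9·11 = 9
h_19 = 6·9 + 9·11 = 10
h_20 = 6·10 + 9·9 = 11
h_21 = 6·11 + 9·10 = 0
h_22 = 6·0 + 9·11 = 8
h_23 = 6·8 + 9·0 = 9
h_24 = 6·9 + 9·8 = 9
h_25 = 6·9 + 9·9 = 5
h_26 = 6·5 + 9·9 = 7
h_27 = 6·7 + 9·5 = 9
h_28 = 6·9 + 9·7 = 0
h_29 = 6·0 + 9·9 = 3
h_30 = 6·3 + 9·0 = 5
h_31 = 6·5 + 9·3 = 5
h_32 = 6·5 + 9·5 = 10
h_33 = 6·10 + 9·5 = 1
h_34 = 6·1 + 9·10 = 5
h_35 = 6·5 + 9·1 = 0
h_36 = 6·0 + 9·5 = 6
h_37 = 6·6 + 9·0 = 10
h_38 = 6·10 + 9·6 = 10
h_39 = 6·10 + 9·10 = 7
h_40 = 6·7 + 9·10 = 2
h_41 = 6·2 + 9·7 = 10
h_42 = 6·10 + 9·2 = 0
h_43 = 6·0 + 9·10 = 12
h_44 = 6·12 + 9·0 = 7
h_45 = 6·7 + 9·12 = 7
h_46 = 6·7 + 9·7 = 1
h_47 = 6·1 + 9·7 = 4
h_48 = 6·4 + 9·1 = 7
h_49 = 6·7 + 9·4 = 0
h_50 = 6·0 + 9·7 = 11
h_51 = 6·11 + 9·0 = 1
h_52 = 6·1 + 9·11 = 1
h_53 = 6·1 + 9·1 = 2
h_54 = 6·2 + 9·1 = 8
h_55 = 6·8 + 9·2 = 1
h_56 = 6·1 + 9·8 = 0
h_57 = 6·0 + 9·1 = 9
h_58 = 6·9 + 9·0 = 2
h_59 = 6·2 + 9·9 = 2
h_60 = 6·2 + 9·2 = 4
h_61 = 6·4 + 9·2 = 3
h_62 = 6·3 + 9·4 = 2
h_63 = 6·2 + 9·3 = 0
h_64 = 6·0 + 9·2 = 5
h_65 = 6·5 + 9·0 = 4
h_66 = 6·4 + 9·5 = 4
h_67 = 6·4 + 9·4 = 8
h_68 = 6·8 + 9·4 = 6
h_69 = 6·6 + 9·8 = 4
h_70 = 6·4 + 9·6 = 0
h_71 = 6·0 + 9·4 = 10
h_72 = 6·10 + 9·0 = 8
h_73 = 6·8 + 9·10 = 8
h_74 = 6·8 + 9·8 = 3
h_75 = 6·3 + 9·8 = 12
h_76 = 6·12 + 9·3 = 8
h_77 = 6·8 + 9·12 = 0
h_78 = 6·0 + 9·8 = 7
h_79 = 6·7 + 9·0 = 3
h_80 = 6·3 + 9·7 = 3
h_81 = 6·3 + 9·3 = 6
h_82 = 6·6 + 9·3 = 11
h_83 = 6·11 + 9·6 = 3
h_84 = 6·3 + 9·11 = 0
h_85 = 6·0 + 9·3 = 1
h_86 = 6·1 + 9·0 = 6
h_87 = 6·6 + 9·1 = 6
h_88 = 6·6 + 9·6 = 12
h_89 = 6·12 + 9·6 = 9
h_90 = 6·9 + 9·12 = 6
h_91 = 6·6 + 9·9 = 0
h_92 = 6·0 + 9·6 = 2
h_93 = 6·2 + 9·0 = 12
h_94 = 6·12 + 9·2 = 12

12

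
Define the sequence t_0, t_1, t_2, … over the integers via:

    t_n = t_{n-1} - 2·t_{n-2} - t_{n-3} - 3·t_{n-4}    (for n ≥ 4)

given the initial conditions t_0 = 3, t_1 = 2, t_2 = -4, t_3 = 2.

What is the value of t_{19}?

t_4 = 1·2 + -2·-4 + -1·2 + -3·3 = -1
t_5 = 1·-1 + -2·2 + -1·-4 + -3·2 = -7
t_6 = 1·-7 + -2·-1 + -1·2 + -3·-4 = 5
t_7 = 1·5 + -2·-7 + -1·-1 + -3·2 = 14
t_8 = 1·14 + -2·5 + -1·-7 + -3·-1 = 14
t_9 = 1·14 + -2·14 + -1·5 + -3·-7 = 2
t_10 = 1·2 + -2·14 + -1·14 + -3·5 = -55
t_11 = 1·-55 + -2·2 + -1·14 + -3·14 = -115
t_12 = 1·-115 + -2·-55 + -1·2 + -3·14 = -49
t_13 = 1·-49 + -2·-115 + -1·-55 + -3·2 = 230
t_14 = 1·230 + -2·-49 + -1·-115 + -3·-55 = 608
t_15 = 1·608 + -2·230 + -1·-49 + -3·-115 = 542
t_16 = 1·542 + -2·608 + -1·230 + -3·-49 = -757
t_17 = 1·-757 + -2·542 + -1·608 + -3·230 = -3139
t_18 = 1·-3139 + -2·-757 + -1·542 + -3·608 = -3991
t_19 = 1·-3991 + -2·-3139 + -1·-757 + -3·542 = 1418

1418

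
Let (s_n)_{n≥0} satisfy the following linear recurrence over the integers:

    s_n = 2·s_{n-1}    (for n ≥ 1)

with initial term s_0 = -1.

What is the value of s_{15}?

-32768

s_1 = 2·-1 = -2
s_2 = 2·-2 = -4
s_3 = 2·-4 = -8
s_4 = 2·-8 = -16
s_5 = 2·-16 = -32
s_6 = 2·-32 = -64
s_7 = 2·-64 = -128
s_8 = 2·-128 = -256
s_9 = 2·-256 = -512
s_10 = 2·-512 = -1024
s_11 = 2·-1024 = -2048
s_12 = 2·-2048 = -4096
s_13 = 2·-4096 = -8192
s_14 = 2·-8192 = -16384
s_15 = 2·-16384 = -32768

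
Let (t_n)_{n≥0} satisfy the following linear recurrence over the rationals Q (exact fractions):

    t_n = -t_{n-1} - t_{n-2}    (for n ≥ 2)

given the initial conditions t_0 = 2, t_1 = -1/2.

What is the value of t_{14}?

t_2 = -1·-1/2 + -1·2 = -3/2
t_3 = -1·-3/2 + -1·-1/2 = 2
t_4 = -1·2 + -1·-3/2 = -1/2
(t_3, t_4) = (2, -1/2) = (t_0, t_1), so the sequence has period 3.
14 ≡ 2 (mod 3), hence t_14 = t_2 = -3/2.

-3/2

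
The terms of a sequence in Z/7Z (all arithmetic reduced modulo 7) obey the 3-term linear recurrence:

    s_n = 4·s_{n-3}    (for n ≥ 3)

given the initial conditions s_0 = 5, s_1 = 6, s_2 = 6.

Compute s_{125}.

s_3 = 0·6 + 0·6 + 4·5 = 6
s_4 = 0·6 + 0·6 + 4·6 = 3
s_5 = 0·3 + 0·6 + 4·6 = 3
s_6 = 0·3 + 0·3 + 4·6 = 3
s_7 = 0·3 + 0·3 + 4·3 = 5
s_8 = 0·5 + 0·3 + 4·3 = 5
s_9 = 0·5 + 0·5 + 4·3 = 5
s_10 = 0·5 + 0·5 + 4·5 = 6
s_11 = 0·6 + 0·5 + 4·5 = 6
(s_9, s_10, s_11) = (5, 6, 6) = (s_0, s_1, s_2), so the sequence has period 9.
125 ≡ 8 (mod 9), hence s_125 = s_8 = 5.

5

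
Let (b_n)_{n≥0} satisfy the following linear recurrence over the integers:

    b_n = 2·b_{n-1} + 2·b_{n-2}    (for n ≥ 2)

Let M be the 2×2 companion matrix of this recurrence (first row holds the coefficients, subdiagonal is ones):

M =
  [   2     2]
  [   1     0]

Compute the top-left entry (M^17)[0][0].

(M^17)[0][0] is the top entry after applying M 17 times to the unit state (1, 0). Equivalently it is h_{18} for the auxiliary sequence (h_n) obeying the same recurrence with h_1 = 1 and h_i = 0 for 0 ≤ i < 1:
h_2 = 2·1 + 2·0 = 2
h_3 = 2·2 + 2·1 = 6
h_4 = 2·6 + 2·2 = 16
h_5 = 2·16 + 2·6 = 44
h_6 = 2·44 + 2·16 = 120
h_7 = 2·120 + 2·44 = 328
h_8 = 2·328 + 2·120 = 896
h_9 = 2·896 + 2·328 = 2448
h_10 = 2·2448 + 2·896 = 6688
h_11 = 2·6688 + 2·2448 = 18272
h_12 = 2·18272 + 2·6688 = 49920
h_13 = 2·49920 + 2·18272 = 136384
h_14 = 2·136384 + 2·49920 = 372608
h_15 = 2·372608 + 2·136384 = 1017984
h_16 = 2·1017984 + 2·372608 = 2781184
h_17 = 2·2781184 + 2·1017984 = 7598336
h_18 = 2·7598336 + 2·2781184 = 20759040

20759040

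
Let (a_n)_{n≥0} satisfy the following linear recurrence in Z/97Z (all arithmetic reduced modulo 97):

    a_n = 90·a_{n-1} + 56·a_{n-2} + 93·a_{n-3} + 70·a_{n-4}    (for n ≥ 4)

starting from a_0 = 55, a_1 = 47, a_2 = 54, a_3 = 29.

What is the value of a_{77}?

44

a_4 = 90·29 + 56·54 + 93·47 + 70·55 = 81
a_5 = 90·81 + 56·29 + 93·54 + 70·47 = 57
a_6 = 90·57 + 56·81 + 93·29 + 70·54 = 41
a_7 = 90·41 + 56·57 + 93·81 + 70·29 = 52
a_8 = 90·52 + 56·41 + 93·57 + 70·81 = 2
a_9 = 90·2 + 56·52 + 93·41 + 70·57 = 31
a_10 = 90·31 + 56·2 + 93·52 + 70·41 = 35
a_11 = 90·35 + 56·31 + 93·2 + 70·52 = 79
a_12 = 90·79 + 56·35 + 93·31 + 70·2 = 65
a_13 = 90·65 + 56·79 + 93·35 + 70·31 = 82
a_14 = 90·82 + 56·65 + 93·79 + 70·35 = 59
a_15 = 90·59 + 56·82 + 93·65 + 70·79 = 40
a_16 = 90·40 + 56·59 + 93·82 + 70·65 = 68
a_17 = 90·68 + 56·40 + 93·59 + 70·82 = 90
a_18 = 90·90 + 56·68 + 93·40 + 70·59 = 67
a_19 = 90·67 + 56·90 + 93·68 + 70·40 = 18
a_20 = 90·18 + 56·67 + 93·90 + 70·68 = 72
a_21 = 90·72 + 56·18 + 93·67 + 70·90 = 37
a_22 = 90·37 + 56·72 + 93·18 + 70·67 = 49
a_23 = 90·49 + 56·37 + 93·72 + 70·18 = 82
a_24 = 90·82 + 56·49 + 93·37 + 70·72 = 78
a_25 = 90·78 + 56·82 + 93·49 + 70·37 = 38
a_26 = 90·38 + 56·78 + 93·82 + 70·49 = 26
a_27 = 90·26 + 56·38 + 93·78 + 70·82 = 2
a_28 = 90·2 + 56·26 + 93·38 + 70·78 = 57
a_29 = 90·57 + 56·2 + 93·26 + 70·38 = 38
a_30 = 90·38 + 56·57 + 93·2 + 70·26 = 82
a_31 = 90·82 + 56·38 + 93·57 + 70·2 = 11
a_32 = 90·11 + 56·82 + 93·38 + 70·57 = 11
a_33 = 90·11 + 56·11 + 93·82 + 70·38 = 58
a_34 = 90·58 + 56·11 + 93·11 + 70·82 = 86
a_35 = 90·86 + 56·58 + 93·11 + 70·11 = 74
a_36 = 90·74 + 56·86 + 93·58 + 70·11 = 83
a_37 = 90·83 + 56·74 + 93·86 + 70·58 = 4
a_38 = 90·4 + 56·83 + 93·74 + 70·86 = 62
a_39 = 90·62 + 56·4 + 93·83 + 70·74 = 79
a_40 = 90·79 + 56·62 + 93·4 + 70·83 = 80
a_41 = 90·80 + 56·79 + 93·62 + 70·4 = 16
a_42 = 90·16 + 56·80 + 93·79 + 70·62 = 50
a_43 = 90·50 + 56·16 + 93·80 + 70·79 = 33
a_44 = 90·33 + 56·50 + 93·16 + 70·80 = 54
a_45 = 90·54 + 56·33 + 93·50 + 70·16 = 62
a_46 = 90·62 + 56·54 + 93·33 + 70·50 = 41
a_47 = 90·41 + 56·62 + 93·54 + 70·33 = 41
a_48 = 90·41 + 56·41 + 93·62 + 70·54 = 12
a_49 = 90·12 + 56·41 + 93·41 + 70·62 = 83
a_50 = 90·83 + 56·12 + 93·41 + 70·41 = 81
a_51 = 90·81 + 56·83 + 93·12 + 70·41 = 16
a_52 = 90·16 + 56·81 + 93·83 + 70·12 = 82
a_53 = 90·82 + 56·16 + 93·81 + 70·83 = 85
a_54 = 90·85 + 56·82 + 93·16 + 70·81 = 0
a_55 = 90·0 + 56·85 + 93·82 + 70·16 = 23
a_56 = 90·23 + 56·0 + 93·85 + 70·82 = 1
a_57 = 90·1 + 56·23 + 93·0 + 70·85 = 53
a_58 = 90·53 + 56·1 + 93·23 + 70·0 = 78
a_59 = 90·78 + 56·53 + 93·1 + 70·23 = 51
a_60 = 90·51 + 56·78 + 93·53 + 70·1 = 86
a_61 = 90·86 + 56·51 + 93·78 + 70·53 = 26
a_62 = 90·26 + 56·86 + 93·51 + 70·78 = 93
a_63 = 90·93 + 56·26 + 93·86 + 70·51 = 54
a_64 = 90·54 + 56·93 + 93·26 + 70·86 = 76
a_65 = 90·76 + 56·54 + 93·93 + 70·26 = 60
a_66 = 90·60 + 56·76 + 93·54 + 70·93 = 42
a_67 = 90·42 + 56·60 + 93·76 + 70·54 = 43
a_68 = 90·43 + 56·42 + 93·60 + 70·76 = 50
a_69 = 90·50 + 56·43 + 93·42 + 70·60 = 76
a_70 = 90·76 + 56·50 + 93·43 + 70·42 = 89
a_71 = 90·89 + 56·76 + 93·50 + 70·43 = 41
a_72 = 90·41 + 56·89 + 93·76 + 70·50 = 36
a_73 = 90·36 + 56·41 + 93·89 + 70·76 = 24
a_74 = 90·24 + 56·36 + 93·41 + 70·89 = 57
a_75 = 90·57 + 56·24 + 93·36 + 70·41 = 82
a_76 = 90·82 + 56·57 + 93·24 + 70·36 = 95
a_77 = 90·95 + 56·82 + 93·57 + 70·24 = 44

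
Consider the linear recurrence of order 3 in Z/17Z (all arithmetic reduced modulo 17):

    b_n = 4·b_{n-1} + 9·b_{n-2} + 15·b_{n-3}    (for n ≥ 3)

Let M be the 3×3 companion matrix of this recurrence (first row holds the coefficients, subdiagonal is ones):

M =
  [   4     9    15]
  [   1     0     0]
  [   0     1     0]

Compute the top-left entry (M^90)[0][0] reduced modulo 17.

2

(M^90)[0][0] is the top entry after applying M 90 times to the unit state (1, 0, 0). Equivalently it is h_{92} for the auxiliary sequence (h_n) obeying the same recurrence with h_2 = 1 and h_i = 0 for 0 ≤ i < 2:
h_3 = 4·1 + 9·0 + 15·0 = 4
h_4 = 4·4 + 9·1 + 15·0 = 8
h_5 = 4·8 + 9·4 + 15·1 = 15
h_6 = 4·15 + 9·8 + 15·4 = 5
h_7 = 4·5 + 9·15 + 15·8 = 3
h_8 = 4·3 + 9·5 + 15·15 = 10
h_9 = 4·10 + 9·3 + 15·5 = 6
h_10 = 4·6 + 9·10 + 15·3 = 6
h_11 = 4·6 + 9·6 + 15·10 = 7
h_12 = 4·7 + 9·6 + 15·6 = 2
h_13 = 4·2 + 9·7 + 15·6 = 8
h_14 = 4·8 + 9·2 + 15·7 = 2
h_15 = 4·2 + 9·8 + 15·2 = 8
h_16 = 4·8 + 9·2 + 15·8 = 0
h_17 = 4·0 + 9·8 + 15·2 = 0
h_18 = 4·0 + 9·0 + 15·8 = 1
(h_16, h_17, h_18) = (0, 0, 1) = (h_0, h_1, h_2), so the sequence has period 16.
92 ≡ 12 (mod 16), hence h_92 = h_12 = 2.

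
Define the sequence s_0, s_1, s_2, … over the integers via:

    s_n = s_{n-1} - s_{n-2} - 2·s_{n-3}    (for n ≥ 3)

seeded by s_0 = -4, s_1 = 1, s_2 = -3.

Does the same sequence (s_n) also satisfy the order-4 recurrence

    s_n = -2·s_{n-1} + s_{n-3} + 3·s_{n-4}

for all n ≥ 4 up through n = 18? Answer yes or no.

no

Terms s_0..s_18: -4, 1, -3, 4, 5, 7, -6, -23, -31, 4, 81, 139, 50, -251, -579, -428, 653, 2239, 2442
n=4: candidate gives -19, actual s_4 = 5 ✗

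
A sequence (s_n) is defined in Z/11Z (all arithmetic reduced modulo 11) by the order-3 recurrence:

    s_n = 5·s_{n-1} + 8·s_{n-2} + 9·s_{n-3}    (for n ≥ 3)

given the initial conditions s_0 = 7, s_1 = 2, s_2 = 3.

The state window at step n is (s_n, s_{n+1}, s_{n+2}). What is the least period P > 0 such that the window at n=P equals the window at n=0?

n=0: window = (7, 2, 3)
n=1: window = (2, 3, 6)
n=2: window = (3, 6, 6)
n=3: window = (6, 6, 6)
n=4: window = (6, 6, 0)
n=5: window = (6, 0, 3)
n=6: window = (0, 3, 3)
n=7: window = (3, 3, 6)
n=8: window = (3, 6, 4)
n=9: window = (6, 4, 7)
n=10: window = (4, 7, 0)
n=11: window = (7, 0, 4)
n=12: window = (0, 4, 6)
n=13: window = (4, 6, 7)
n=14: window = (6, 7, 9)
n=15: window = (7, 9, 1)
n=16: window = (9, 1, 8)
n=17: window = (1, 8, 8)
n=18: window = (8, 8, 3)
n=19: window = (8, 3, 8)
n=20: window = (3, 8, 4)
n=21: window = (8, 4, 1)
n=22: window = (4, 1, 10)
n=23: window = (1, 10, 6)
n=24: window = (10, 6, 9)
n=25: window = (6, 9, 7)
n=26: window = (9, 7, 7)
n=27: window = (7, 7, 7)
n=28: window = (7, 7, 0)
n=29: window = (7, 0, 9)
n=30: window = (0, 9, 9)
n=31: window = (9, 9, 7)
n=32: window = (9, 7, 1)
n=33: window = (7, 1, 10)
n=34: window = (1, 10, 0)
n=35: window = (10, 0, 1)
n=36: window = (0, 1, 7)
n=37: window = (1, 7, 10)
n=38: window = (7, 10, 5)
n=39: window = (10, 5, 3)
n=40: window = (5, 3, 2)
…
n=118: window = (5, 4, 7)
n=119: window = (4, 7, 2)
n=120: window = (7, 2, 3)
window at n=120 equals window at n=0 → period = 120

120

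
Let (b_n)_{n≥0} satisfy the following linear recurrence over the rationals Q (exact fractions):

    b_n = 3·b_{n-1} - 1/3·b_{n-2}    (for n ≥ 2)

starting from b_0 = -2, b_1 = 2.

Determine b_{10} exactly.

b_2 = 3·2 + -1/3·-2 = 20/3
b_3 = 3·20/3 + -1/3·2 = 58/3
b_4 = 3·58/3 + -1/3·20/3 = 502/9
b_5 = 3·502/9 + -1/3·58/3 = 1448/9
b_6 = 3·1448/9 + -1/3·502/9 = 12530/27
b_7 = 3·12530/27 + -1/3·1448/9 = 36142/27
b_8 = 3·36142/27 + -1/3·12530/27 = 312748/81
b_9 = 3·312748/81 + -1/3·36142/27 = 902102/81
b_10 = 3·902102/81 + -1/3·312748/81 = 7806170/243

7806170/243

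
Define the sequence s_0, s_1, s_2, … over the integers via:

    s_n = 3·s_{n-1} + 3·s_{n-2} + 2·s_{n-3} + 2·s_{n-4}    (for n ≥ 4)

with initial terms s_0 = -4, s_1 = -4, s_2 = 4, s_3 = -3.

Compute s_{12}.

s_4 = 3·-3 + 3·4 + 2·-4 + 2·-4 = -13
s_5 = 3·-13 + 3·-3 + 2·4 + 2·-4 = -48
s_6 = 3·-48 + 3·-13 + 2·-3 + 2·4 = -181
s_7 = 3·-181 + 3·-48 + 2·-13 + 2·-3 = -719
s_8 = 3·-719 + 3·-181 + 2·-48 + 2·-13 = -2822
s_9 = 3·-2822 + 3·-719 + 2·-181 + 2·-48 = -11081
s_10 = 3·-11081 + 3·-2822 + 2·-719 + 2·-181 = -43509
s_11 = 3·-43509 + 3·-11081 + 2·-2822 + 2·-719 = -170852
s_12 = 3·-170852 + 3·-43509 + 2·-11081 + 2·-2822 = -670889

-670889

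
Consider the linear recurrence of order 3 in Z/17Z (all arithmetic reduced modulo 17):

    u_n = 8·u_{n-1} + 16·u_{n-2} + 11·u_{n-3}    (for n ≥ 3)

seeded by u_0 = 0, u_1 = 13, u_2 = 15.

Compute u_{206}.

u_3 = 8·15 + 16·13 + 11·0 = 5
u_4 = 8·5 + 16·15 + 11·13 = 15
u_5 = 8·15 + 16·5 + 11·15 = 8
u_6 = 8·8 + 16·15 + 11·5 = 2
u_7 = 8·2 + 16·8 + 11·15 = 3
u_8 = 8·3 + 16·2 + 11·8 = 8
Continuing the recurrence:
  u_9 = 15;  u_10 = 9;  u_11 = 9;  u_12 = 7;  u_13 = 10;  u_14 = 2
  u_15 = 15;  u_16 = 7;  u_17 = 12;  u_18 = 16;  u_19 = 6;  u_20 = 11
  u_21 = 3;  u_22 = 11;  u_23 = 2;  u_24 = 4;  u_25 = 15;  u_26 = 2
  u_27 = 11;  u_28 = 13;  u_29 = 13;  u_30 = 8;  u_31 = 7;  u_32 = 4
  u_33 = 11;  u_34 = 8;  u_35 = 12;  u_36 = 5;  u_37 = 14;  u_38 = 1
  u_39 = 15;  u_40 = 1;  u_41 = 4;  u_42 = 9;  u_43 = 11;  u_44 = 4
  u_45 = 1;  u_46 = 6;  u_47 = 6;  u_48 = 2;  u_49 = 8;  u_50 = 9
  u_51 = 1;  u_52 = 2;  u_53 = 12;  u_54 = 3;  u_55 = 0;  u_56 = 10
  u_57 = 11;  u_58 = 10;  u_59 = 9;  u_60 = 13;  u_61 = 1;  u_62 = 9
  u_63 = 10;  u_64 = 14;  u_65 = 14;  u_66 = 4;  u_67 = 2;  u_68 = 13
  u_69 = 10;  u_70 = 4;  u_71 = 12;  u_72 = 15;  u_73 = 16;  u_74 = 7
  u_75 = 1;  u_76 = 7;  u_77 = 13;  u_78 = 6;  u_79 = 10;  u_80 = 13
  u_81 = 7;  u_82 = 0;  u_83 = 0;  u_84 = 9;  u_85 = 4;  u_86 = 6
  u_87 = 7;  u_88 = 9;  u_89 = 12;  u_90 = 11;  u_91 = 5;  u_92 = 8
  u_93 = 10;  u_94 = 8;  u_95 = 6;  u_96 = 14;  u_97 = 7;  u_98 = 6
  u_99 = 8;  u_100 = 16;  u_101 = 16;  u_102 = 13;  u_103 = 9;  u_104 = 14
  u_105 = 8;  u_106 = 13;  u_107 = 12;  u_108 = 1;  u_109 = 3;  u_110 = 2
  u_111 = 7;  u_112 = 2;  u_113 = 14;  u_114 = 0;  u_115 = 8;  u_116 = 14
  u_117 = 2;  u_118 = 5;  u_119 = 5;  u_120 = 6;  u_121 = 13;  u_122 = 0
  u_123 = 2;  u_124 = 6;  u_125 = 12;  u_126 = 10;  u_127 = 15;  u_128 = 4
  u_129 = 8;  u_130 = 4;  u_131 = 0;  u_132 = 16;  u_133 = 2;  u_134 = 0
  u_135 = 4;  u_136 = 3;  u_137 = 3;  u_138 = 14;  u_139 = 6;  u_140 = 16
  u_141 = 4;  u_142 = 14;  u_143 = 12;  u_144 = 7;  u_145 = 11;  u_146 = 9
  u_147 = 2;  u_148 = 9;  u_149 = 16;  u_150 = 5;  u_151 = 4;  u_152 = 16
  u_153 = 9;  u_154 = 15;  u_155 = 15;  u_156 = 0;  u_157 = 14;  u_158 = 5
  u_159 = 9;  u_160 = 0;  u_161 = 12;  u_162 = 8;  u_163 = 1;  u_164 = 13
  u_165 = 4;  u_166 = 13;  u_167 = 5;  u_168 = 3;  u_169 = 9;  u_170 = 5
  u_171 = 13;  u_172 = 11;  u_173 = 11;  u_174 = 16;  u_175 = 0;  u_176 = 3
  u_177 = 13;  u_178 = 16;  u_179 = 12;  u_180 = 2;  u_181 = 10;  u_182 = 6
  u_183 = 9;  u_184 = 6;  u_185 = 3;  u_186 = 15;  u_187 = 13;  u_188 = 3
  u_189 = 6;  u_190 = 1;  u_191 = 1;  u_192 = 5;  u_193 = 16;  u_194 = 15
  u_195 = 6;  u_196 = 5;  u_197 = 12;  u_198 = 4;  u_199 = 7;  u_200 = 14
  u_201 = 13;  u_202 = 14;  u_203 = 15;  u_204 = 11
u_205 = 8·11 + 16·15 + 11·14 = 6
u_206 = 8·6 + 16·11 + 11·15 = 15

15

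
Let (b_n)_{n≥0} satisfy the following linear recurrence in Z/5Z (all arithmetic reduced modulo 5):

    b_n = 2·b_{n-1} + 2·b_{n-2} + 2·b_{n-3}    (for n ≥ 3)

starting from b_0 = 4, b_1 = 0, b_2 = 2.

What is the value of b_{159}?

3

b_3 = 2·2 + 2·0 + 2·4 = 2
b_4 = 2·2 + 2·2 + 2·0 = 3
b_5 = 2·3 + 2·2 + 2·2 = 4
b_6 = 2·4 + 2·3 + 2·2 = 3
b_7 = 2·3 + 2·4 + 2·3 = 0
b_8 = 2·0 + 2·3 + 2·4 = 4
b_9 = 2·4 + 2·0 + 2·3 = 4
b_10 = 2·4 + 2·4 + 2·0 = 1
b_11 = 2·1 + 2·4 + 2·4 = 3
b_12 = 2·3 + 2·1 + 2·4 = 1
b_13 = 2·1 + 2·3 + 2·1 = 0
b_14 = 2·0 + 2·1 + 2·3 = 3
b_15 = 2·3 + 2·0 + 2·1 = 3
b_16 = 2·3 + 2·3 + 2·0 = 2
b_17 = 2·2 + 2·3 + 2·3 = 1
b_18 = 2·1 + 2·2 + 2·3 = 2
b_19 = 2·2 + 2·1 + 2·2 = 0
b_20 = 2·0 + 2·2 + 2·1 = 1
b_21 = 2·1 + 2·0 + 2·2 = 1
b_22 = 2·1 + 2·1 + 2·0 = 4
b_23 = 2·4 + 2·1 + 2·1 = 2
b_24 = 2·2 + 2·4 + 2·1 = 4
b_25 = 2·4 + 2·2 + 2·4 = 0
b_26 = 2·0 + 2·4 + 2·2 = 2
(b_24, b_25, b_26) = (4, 0, 2) = (b_0, b_1, b_2), so the sequence has period 24.
159 ≡ 15 (mod 24), hence b_159 = b_15 = 3.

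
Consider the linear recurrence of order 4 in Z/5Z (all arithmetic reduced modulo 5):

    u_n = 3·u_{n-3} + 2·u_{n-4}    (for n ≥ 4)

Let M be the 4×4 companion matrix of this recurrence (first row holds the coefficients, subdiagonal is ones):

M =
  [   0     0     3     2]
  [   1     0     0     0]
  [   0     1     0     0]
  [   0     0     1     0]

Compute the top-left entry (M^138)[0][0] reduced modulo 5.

4

(M^138)[0][0] is the top entry after applying M 138 times to the unit state (1, 0, 0, 0). Equivalently it is h_{141} for the auxiliary sequence (h_n) obeying the same recurrence with h_3 = 1 and h_i = 0 for 0 ≤ i < 3:
h_4 = 0·1 + 0·0 + 3·0 + 2·0 = 0
h_5 = 0·0 + 0·1 + 3·0 + 2·0 = 0
h_6 = 0·0 + 0·0 + 3·1 + 2·0 = 3
h_7 = 0·3 + 0·0 + 3·0 + 2·1 = 2
h_8 = 0·2 + 0·3 + 3·0 + 2·0 = 0
h_9 = 0·0 + 0·2 + 3·3 + 2·0 = 4
Continuing the recurrence:
  h_10 = 2;  h_11 = 4;  h_12 = 2;  h_13 = 4;  h_14 = 1;  h_15 = 4
  h_16 = 1;  h_17 = 1;  h_18 = 4;  h_19 = 1;  h_20 = 0;  h_21 = 4
  h_22 = 1;  h_23 = 2;  h_24 = 2;  h_25 = 1;  h_26 = 3;  h_27 = 0
  h_28 = 2;  h_29 = 1;  h_30 = 1;  h_31 = 1;  h_32 = 2;  h_33 = 0
  h_34 = 0;  h_35 = 3;  h_36 = 4;  h_37 = 0;  h_38 = 4;  h_39 = 3
  h_40 = 3;  h_41 = 2;  h_42 = 2;  h_43 = 0;  h_44 = 2;  h_45 = 0
  h_46 = 4;  h_47 = 1;  h_48 = 4;  h_49 = 2;  h_50 = 1;  h_51 = 4
  h_52 = 4;  h_53 = 2;  h_54 = 4;  h_55 = 0;  h_56 = 4;  h_57 = 1
  h_58 = 3;  h_59 = 2;  h_60 = 1;  h_61 = 1;  h_62 = 2;  h_63 = 2
  h_64 = 0;  h_65 = 3;  h_66 = 0;  h_67 = 4;  h_68 = 4;  h_69 = 1
  h_70 = 2;  h_71 = 0;  h_72 = 1;  h_73 = 3;  h_74 = 4;  h_75 = 3
  h_76 = 1;  h_77 = 3;  h_78 = 2;  h_79 = 4;  h_80 = 1;  h_81 = 2
  h_82 = 1;  h_83 = 1;  h_84 = 3;  h_85 = 2;  h_86 = 0;  h_87 = 1
  h_88 = 2;  h_89 = 4;  h_90 = 3;  h_91 = 3;  h_92 = 1;  h_93 = 2
  h_94 = 0;  h_95 = 4;  h_96 = 3;  h_97 = 4;  h_98 = 2;  h_99 = 2
  h_100 = 3;  h_101 = 4;  h_102 = 0;  h_103 = 3;  h_104 = 3;  h_105 = 3
  h_106 = 4;  h_107 = 0;  h_108 = 0;  h_109 = 3;  h_110 = 3;  h_111 = 0
  h_112 = 4;  h_113 = 0;  h_114 = 1;  h_115 = 2;  h_116 = 3;  h_117 = 3
  h_118 = 3;  h_119 = 3;  h_120 = 0;  h_121 = 0;  h_122 = 0;  h_123 = 1
  h_124 = 0;  h_125 = 0;  h_126 = 3;  h_127 = 2;  h_128 = 0;  h_129 = 4
  h_130 = 2;  h_131 = 4;  h_132 = 2;  h_133 = 4;  h_134 = 1;  h_135 = 4
  h_136 = 1;  h_137 = 1;  h_138 = 4;  h_139 = 1
h_140 = 0·1 + 0·4 + 3·1 + 2·1 = 0
h_141 = 0·0 + 0·1 + 3·4 + 2·1 = 4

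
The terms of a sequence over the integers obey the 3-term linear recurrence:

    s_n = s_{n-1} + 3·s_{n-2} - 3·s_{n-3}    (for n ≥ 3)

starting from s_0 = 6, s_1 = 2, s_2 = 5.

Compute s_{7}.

s_3 = 1·5 + 3·2 + -3·6 = -7
s_4 = 1·-7 + 3·5 + -3·2 = 2
s_5 = 1·2 + 3·-7 + -3·5 = -34
s_6 = 1·-34 + 3·2 + -3·-7 = -7
s_7 = 1·-7 + 3·-34 + -3·2 = -115

-115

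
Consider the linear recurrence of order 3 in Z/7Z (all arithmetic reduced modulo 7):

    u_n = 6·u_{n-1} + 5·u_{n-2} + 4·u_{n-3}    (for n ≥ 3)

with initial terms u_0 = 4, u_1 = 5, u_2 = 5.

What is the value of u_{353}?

u_3 = 6·5 + 5·5 + 4·4 = 1
u_4 = 6·1 + 5·5 + 4·5 = 2
u_5 = 6·2 + 5·1 + 4·5 = 2
u_6 = 6·2 + 5·2 + 4·1 = 5
u_7 = 6·5 + 5·2 + 4·2 = 6
u_8 = 6·6 + 5·5 + 4·2 = 6
u_9 = 6·6 + 5·6 + 4·5 = 2
u_10 = 6·2 + 5·6 + 4·6 = 3
u_11 = 6·3 + 5·2 + 4·6 = 3
u_12 = 6·3 + 5·3 + 4·2 = 6
u_13 = 6·6 + 5·3 + 4·3 = 0
u_14 = 6·0 + 5·6 + 4·3 = 0
u_15 = 6·0 + 5·0 + 4·6 = 3
u_16 = 6·3 + 5·0 + 4·0 = 4
u_17 = 6·4 + 5·3 + 4·0 = 4
u_18 = 6·4 + 5·4 + 4·3 = 0
u_19 = 6·0 + 5·4 + 4·4 = 1
u_20 = 6·1 + 5·0 + 4·4 = 1
u_21 = 6·1 + 5·1 + 4·0 = 4
u_22 = 6·4 + 5·1 + 4·1 = 5
u_23 = 6·5 + 5·4 + 4·1 = 5
(u_21, u_22, u_23) = (4, 5, 5) = (u_0, u_1, u_2), so the sequence has period 21.
353 ≡ 17 (mod 21), hence u_353 = u_17 = 4.

4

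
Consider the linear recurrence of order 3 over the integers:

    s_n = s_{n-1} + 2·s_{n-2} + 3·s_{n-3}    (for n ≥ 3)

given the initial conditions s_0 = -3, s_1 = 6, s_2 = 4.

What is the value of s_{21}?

64090879

s_3 = 1·4 + 2·6 + 3·-3 = 7
s_4 = 1·7 + 2·4 + 3·6 = 33
s_5 = 1·33 + 2·7 + 3·4 = 59
s_6 = 1·59 + 2·33 + 3·7 = 146
s_7 = 1·146 + 2·59 + 3·33 = 363
s_8 = 1·363 + 2·146 + 3·59 = 832
s_9 = 1·832 + 2·363 + 3·146 = 1996
s_10 = 1·1996 + 2·832 + 3·363 = 4749
s_11 = 1·4749 + 2·1996 + 3·832 = 11237
s_12 = 1·11237 + 2·4749 + 3·1996 = 26723
s_13 = 1·26723 + 2·11237 + 3·4749 = 63444
s_14 = 1·63444 + 2·26723 + 3·11237 = 150601
s_15 = 1·150601 + 2·63444 + 3·26723 = 357658
s_16 = 1·357658 + 2·150601 + 3·63444 = 849192
s_17 = 1·849192 + 2·357658 + 3·150601 = 2016311
s_18 = 1·2016311 + 2·849192 + 3·357658 = 4787669
s_19 = 1·4787669 + 2·2016311 + 3·849192 = 11367867
s_20 = 1·11367867 + 2·4787669 + 3·2016311 = 26992138
s_21 = 1·26992138 + 2·11367867 + 3·4787669 = 64090879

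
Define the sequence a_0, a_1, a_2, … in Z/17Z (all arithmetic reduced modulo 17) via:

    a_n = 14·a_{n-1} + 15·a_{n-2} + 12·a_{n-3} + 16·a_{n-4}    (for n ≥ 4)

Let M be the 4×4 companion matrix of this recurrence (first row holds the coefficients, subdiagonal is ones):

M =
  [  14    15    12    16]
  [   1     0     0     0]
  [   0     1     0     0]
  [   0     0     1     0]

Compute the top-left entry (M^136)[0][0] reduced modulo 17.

0

(M^136)[0][0] is the top entry after applying M 136 times to the unit state (1, 0, 0, 0). Equivalently it is h_{139} for the auxiliary sequence (h_n) obeying the same recurrence with h_3 = 1 and h_i = 0 for 0 ≤ i < 3:
h_4 = 14·1 + 15·0 + 12·0 + 16·0 = 14
h_5 = 14·14 + 15·1 + 12·0 + 16·0 = 7
h_6 = 14·7 + 15·14 + 12·1 + 16·0 = 14
h_7 = 14·14 + 15·7 + 12·14 + 16·1 = 9
h_8 = 14·9 + 15·14 + 12·7 + 16·14 = 15
h_9 = 14·15 + 15·9 + 12·14 + 16·7 = 13
Continuing the recurrence:
  h_10 = 8;  h_11 = 2;  h_12 = 0;  h_13 = 11;  h_14 = 0;  h_15 = 10
  h_16 = 0;  h_17 = 3;  h_18 = 9;  h_19 = 8;  h_20 = 11;  h_21 = 5
  h_22 = 16;  h_23 = 15;  h_24 = 6;  h_25 = 3;  h_26 = 7;  h_27 = 13
  h_28 = 11;  h_29 = 5;  h_30 = 10;  h_31 = 11;  h_32 = 13;  h_33 = 3
  h_34 = 2;  h_35 = 14;  h_36 = 11;  h_37 = 11;  h_38 = 9;  h_39 = 1
  h_40 = 15;  h_41 = 16;  h_42 = 10;  h_43 = 15;  h_44 = 10;  h_45 = 10
  h_46 = 1;  h_47 = 14;  h_48 = 15;  h_49 = 14;  h_50 = 10;  h_51 = 6
  h_52 = 13;  h_53 = 4;  h_54 = 7;  h_55 = 2;  h_56 = 15;  h_57 = 14
  h_58 = 13;  h_59 = 9;  h_60 = 15;  h_61 = 11;  h_62 = 15;  h_63 = 2
  h_64 = 13;  h_65 = 7;  h_66 = 13;  h_67 = 16;  h_68 = 14;  h_69 = 7
  h_70 = 11;  h_71 = 3;  h_72 = 5;  h_73 = 2;  h_74 = 9;  h_75 = 9
  h_76 = 8;  h_77 = 13;  h_78 = 10;  h_79 = 14;  h_80 = 1;  h_81 = 8
  h_82 = 13;  h_83 = 11;  h_84 = 2;  h_85 = 1;  h_86 = 10;  h_87 = 15
  h_88 = 13;  h_89 = 16;  h_90 = 11;  h_91 = 8;  h_92 = 14;  h_93 = 7
  h_94 = 2;  h_95 = 4;  h_96 = 3;  h_97 = 0;  h_98 = 6;  h_99 = 14
  h_100 = 11;  h_101 = 11;  h_102 = 5;  h_103 = 13;  h_104 = 4;  h_105 = 11
  h_106 = 8;  h_107 = 6;  h_108 = 9;  h_109 = 12;  h_110 = 10;  h_111 = 14
  h_112 = 5;  h_113 = 14;  h_114 = 4;  h_115 = 6;  h_116 = 1;  h_117 = 2
  h_118 = 9;  h_119 = 9;  h_120 = 12;  h_121 = 1;  h_122 = 4;  h_123 = 2
  h_124 = 3;  h_125 = 0;  h_126 = 14;  h_127 = 9;  h_128 = 10;  h_129 = 1
  h_130 = 3;  h_131 = 15;  h_132 = 2;  h_133 = 16;  h_134 = 6;  h_135 = 10
  h_136 = 12;  h_137 = 0
h_138 = 14·0 + 15·12 + 12·10 + 16·6 = 5
h_139 = 14·5 + 15·0 + 12·12 + 16·10 = 0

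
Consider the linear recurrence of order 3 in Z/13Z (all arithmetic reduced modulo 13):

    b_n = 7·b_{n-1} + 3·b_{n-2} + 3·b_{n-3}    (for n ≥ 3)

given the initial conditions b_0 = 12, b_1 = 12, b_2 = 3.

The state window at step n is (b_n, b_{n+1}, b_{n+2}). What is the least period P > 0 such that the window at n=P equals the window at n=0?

n=0: window = (12, 12, 3)
n=1: window = (12, 3, 2)
n=2: window = (3, 2, 7)
n=3: window = (2, 7, 12)
n=4: window = (7, 12, 7)
n=5: window = (12, 7, 2)
n=6: window = (7, 2, 6)
n=7: window = (2, 6, 4)
n=8: window = (6, 4, 0)
n=9: window = (4, 0, 4)
n=10: window = (0, 4, 1)
n=11: window = (4, 1, 6)
n=12: window = (1, 6, 5)
n=13: window = (6, 5, 4)
n=14: window = (5, 4, 9)
n=15: window = (4, 9, 12)
n=16: window = (9, 12, 6)
n=17: window = (12, 6, 1)
n=18: window = (6, 1, 9)
n=19: window = (1, 9, 6)
n=20: window = (9, 6, 7)
n=21: window = (6, 7, 3)
n=22: window = (7, 3, 8)
n=23: window = (3, 8, 8)
n=24: window = (8, 8, 11)
n=25: window = (8, 11, 8)
n=26: window = (11, 8, 9)
n=27: window = (8, 9, 3)
n=28: window = (9, 3, 7)
n=29: window = (3, 7, 7)
n=30: window = (7, 7, 1)
n=31: window = (7, 1, 10)
n=32: window = (1, 10, 3)
n=33: window = (10, 3, 2)
n=34: window = (3, 2, 1)
n=35: window = (2, 1, 9)
n=36: window = (1, 9, 7)
n=37: window = (9, 7, 1)
n=38: window = (7, 1, 3)
n=39: window = (1, 3, 6)
n=40: window = (3, 6, 2)
…
n=547: window = (2, 0, 12)
n=548: window = (0, 12, 12)
n=549: window = (12, 12, 3)
window at n=549 equals window at n=0 → period = 549

549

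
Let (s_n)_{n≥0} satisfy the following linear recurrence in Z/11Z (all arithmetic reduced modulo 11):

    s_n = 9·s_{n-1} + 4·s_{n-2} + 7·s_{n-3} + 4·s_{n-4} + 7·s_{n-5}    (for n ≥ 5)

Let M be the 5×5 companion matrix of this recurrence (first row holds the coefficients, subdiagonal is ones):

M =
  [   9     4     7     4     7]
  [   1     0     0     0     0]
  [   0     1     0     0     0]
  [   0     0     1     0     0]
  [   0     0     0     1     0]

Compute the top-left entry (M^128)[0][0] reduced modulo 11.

(M^128)[0][0] is the top entry after applying M 128 times to the unit state (1, 0, 0, 0, 0). Equivalently it is h_{132} for the auxiliary sequence (h_n) obeying the same recurrence with h_4 = 1 and h_i = 0 for 0 ≤ i < 4:
h_5 = 9·1 + 4·0 + 7·0 + 4·0 + 7·0 = 9
h_6 = 9·9 + 4·1 + 7·0 + 4·0 + 7·0 = 8
h_7 = 9·8 + 4·9 + 7·1 + 4·0 + 7·0 = 5
h_8 = 9·5 + 4·8 + 7·9 + 4·1 + 7·0 = 1
h_9 = 9·1 + 4·5 + 7·8 + 4·9 + 7·1 = 7
h_10 = 9·7 + 4·1 + 7·5 + 4·8 + 7·9 = 10
Continuing the recurrence:
  h_11 = 3;  h_12 = 1;  h_13 = 5;  h_14 = 5;  h_15 = 0;  h_16 = 3
  h_17 = 1;  h_18 = 10;  h_19 = 7;  h_20 = 1;  h_21 = 0;  h_22 = 1
  h_23 = 4;  h_24 = 5;  h_25 = 9;  h_26 = 1;  h_27 = 4;  h_28 = 8
  h_29 = 1;  h_30 = 4;  h_31 = 9;  h_32 = 10;  h_33 = 5;  h_34 = 6
  h_35 = 10;  h_36 = 10;  h_37 = 9;  h_38 = 8;  h_39 = 7;  h_40 = 4
  h_41 = 6;  h_42 = 5;  h_43 = 5;  h_44 = 7;  h_45 = 5;  h_46 = 5
  h_47 = 4;  h_48 = 0;  h_49 = 10;  h_50 = 8;  h_51 = 9;  h_52 = 2
  h_53 = 7;  h_54 = 5;  h_55 = 3;  h_56 = 2;  h_57 = 8;  h_58 = 5
  h_59 = 6;  h_60 = 5;  h_61 = 7;  h_62 = 3;  h_63 = 6;  h_64 = 1
  h_65 = 7;  h_66 = 5;  h_67 = 4;  h_68 = 8;  h_69 = 4;  h_70 = 0
  h_71 = 2;  h_72 = 7;  h_73 = 0;  h_74 = 4;  h_75 = 5;  h_76 = 4
  h_77 = 1;  h_78 = 10;  h_79 = 5;  h_80 = 0;  h_81 = 1;  h_82 = 3
  h_83 = 0;  h_84 = 10;  h_85 = 5;  h_86 = 5;  h_87 = 2;  h_88 = 3
  h_89 = 6;  h_90 = 3;  h_91 = 5;  h_92 = 4;  h_93 = 1;  h_94 = 4
  h_95 = 10;  h_96 = 10;  h_97 = 3;  h_98 = 6;  h_99 = 6;  h_100 = 0
  h_101 = 5;  h_102 = 0;  h_103 = 9;  h_104 = 4;  h_105 = 4;  h_106 = 7
  h_107 = 0;  h_108 = 3;  h_109 = 10;  h_110 = 4;  h_111 = 3;  h_112 = 4
  h_113 = 5;  h_114 = 3;  h_115 = 5;  h_116 = 8;  h_117 = 7;  h_118 = 1
  h_119 = 2;  h_120 = 6;  h_121 = 10;  h_122 = 5;  h_123 = 10;  h_124 = 9
  h_125 = 7;  h_126 = 6;  h_127 = 0;  h_128 = 3;  h_129 = 6;  h_130 = 7
h_131 = 9·7 + 4·6 + 7·3 + 4·0 + 7·6 = 7
h_132 = 9·7 + 4·7 + 7·6 + 4·3 + 7·0 = 2

2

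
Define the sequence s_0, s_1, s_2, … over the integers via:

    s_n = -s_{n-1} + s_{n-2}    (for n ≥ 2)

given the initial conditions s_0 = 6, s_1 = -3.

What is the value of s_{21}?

-73428

s_2 = -1·-3 + 1·6 = 9
s_3 = -1·9 + 1·-3 = -12
s_4 = -1·-12 + 1·9 = 21
s_5 = -1·21 + 1·-12 = -33
s_6 = -1·-33 + 1·21 = 54
s_7 = -1·54 + 1·-33 = -87
s_8 = -1·-87 + 1·54 = 141
s_9 = -1·141 + 1·-87 = -228
s_10 = -1·-228 + 1·141 = 369
s_11 = -1·369 + 1·-228 = -597
s_12 = -1·-597 + 1·369 = 966
s_13 = -1·966 + 1·-597 = -1563
s_14 = -1·-1563 + 1·966 = 2529
s_15 = -1·2529 + 1·-1563 = -4092
s_16 = -1·-4092 + 1·2529 = 6621
s_17 = -1·6621 + 1·-4092 = -10713
s_18 = -1·-10713 + 1·6621 = 17334
s_19 = -1·17334 + 1·-10713 = -28047
s_20 = -1·-28047 + 1·17334 = 45381
s_21 = -1·45381 + 1·-28047 = -73428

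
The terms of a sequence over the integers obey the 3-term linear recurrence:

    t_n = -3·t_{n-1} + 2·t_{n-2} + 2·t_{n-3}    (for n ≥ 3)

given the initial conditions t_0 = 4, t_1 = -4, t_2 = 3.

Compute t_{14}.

t_3 = -3·3 + 2·-4 + 2·4 = -9
t_4 = -3·-9 + 2·3 + 2·-4 = 25
t_5 = -3·25 + 2·-9 + 2·3 = -87
t_6 = -3·-87 + 2·25 + 2·-9 = 293
t_7 = -3·293 + 2·-87 + 2·25 = -1003
t_8 = -3·-1003 + 2·293 + 2·-87 = 3421
t_9 = -3·3421 + 2·-1003 + 2·293 = -11683
t_10 = -3·-11683 + 2·3421 + 2·-1003 = 39885
t_11 = -3·39885 + 2·-11683 + 2·3421 = -136179
t_12 = -3·-136179 + 2·39885 + 2·-11683 = 464941
t_13 = -3·464941 + 2·-136179 + 2·39885 = -1587411
t_14 = -3·-1587411 + 2·464941 + 2·-136179 = 5419757

5419757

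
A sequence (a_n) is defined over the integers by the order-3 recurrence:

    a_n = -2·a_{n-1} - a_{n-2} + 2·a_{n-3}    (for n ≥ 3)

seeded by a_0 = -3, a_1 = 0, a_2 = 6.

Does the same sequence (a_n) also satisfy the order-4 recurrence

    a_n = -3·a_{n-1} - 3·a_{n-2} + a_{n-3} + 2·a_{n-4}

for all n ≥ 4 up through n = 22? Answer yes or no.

yes

Terms a_0..a_22: -3, 0, 6, -18, 30, -30, -6, 102, -258, 402, -342, -234, 1614, -3678, 5274, -3642, -5346, 24882, -51702, 67830, -34194, -102846, 375546
n=4: candidate gives 30, actual a_4 = 30 ✓
n=5: candidate gives -30, actual a_5 = -30 ✓
n=6: candidate gives -6, actual a_6 = -6 ✓
n=7: candidate gives 102, actual a_7 = 102 ✓
n=8: candidate gives -258, actual a_8 = -258 ✓
n=9: candidate gives 402, actual a_9 = 402 ✓
n=10: candidate gives -342, actual a_10 = -342 ✓
n=11: candidate gives -234, actual a_11 = -234 ✓
n=12: candidate gives 1614, actual a_12 = 1614 ✓
n=13: candidate gives -3678, actual a_13 = -3678 ✓
n=14: candidate gives 5274, actual a_14 = 5274 ✓
n=15: candidate gives -3642, actual a_15 = -3642 ✓
n=16: candidate gives -5346, actual a_16 = -5346 ✓
n=17: candidate gives 24882, actual a_17 = 24882 ✓
n=18: candidate gives -51702, actual a_18 = -51702 ✓
n=19: candidate gives 67830, actual a_19 = 67830 ✓
n=20: candidate gives -34194, actual a_20 = -34194 ✓
n=21: candidate gives -102846, actual a_21 = -102846 ✓
n=22: candidate gives 375546, actual a_22 = 375546 ✓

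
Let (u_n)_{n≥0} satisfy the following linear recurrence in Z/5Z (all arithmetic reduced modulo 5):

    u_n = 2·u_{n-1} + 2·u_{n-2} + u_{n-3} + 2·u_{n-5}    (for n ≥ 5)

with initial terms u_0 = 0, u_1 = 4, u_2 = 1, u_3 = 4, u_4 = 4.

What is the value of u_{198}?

1

u_5 = 2·4 + 2·4 + 1·1 + 0·4 + 2·0 = 2
u_6 = 2·2 + 2·4 + 1·4 + 0·1 + 2·4 = 4
u_7 = 2·4 + 2·2 + 1·4 + 0·4 + 2·1 = 3
u_8 = 2·3 + 2·4 + 1·2 + 0·4 + 2·4 = 4
u_9 = 2·4 + 2·3 + 1·4 + 0·2 + 2·4 = 1
u_10 = 2·1 + 2·4 + 1·3 + 0·4 + 2·2 = 2
Continuing the recurrence:
  u_11 = 3;  u_12 = 2;  u_13 = 0;  u_14 = 4;  u_15 = 4;  u_16 = 2
  u_17 = 0;  u_18 = 3;  u_19 = 1;  u_20 = 1;  u_21 = 1;  u_22 = 0
  u_23 = 4;  u_24 = 1;  u_25 = 2;  u_26 = 2;  u_27 = 4;  u_28 = 2
  u_29 = 1;  u_30 = 4;  u_31 = 1;  u_32 = 4;  u_33 = 3;  u_34 = 2
  u_35 = 2;  u_36 = 3;  u_37 = 0;  u_38 = 4;  u_39 = 0;  u_40 = 2
  u_41 = 4;  u_42 = 2;  u_43 = 2;  u_44 = 2;  u_45 = 4;  u_46 = 2
  u_47 = 3;  u_48 = 3;  u_49 = 3;  u_50 = 3;  u_51 = 4;  u_52 = 3
  u_53 = 3;  u_54 = 2;  u_55 = 4;  u_56 = 3;  u_57 = 2;  u_58 = 0
  u_59 = 1;  u_60 = 2;  u_61 = 2;  u_62 = 3;  u_63 = 2;  u_64 = 4
  u_65 = 4;  u_66 = 2;  u_67 = 2;  u_68 = 1;  u_69 = 1;  u_70 = 4
  u_71 = 0;  u_72 = 3;  u_73 = 2;  u_74 = 2;  u_75 = 4;  u_76 = 4
  u_77 = 4;  u_78 = 4;  u_79 = 4;  u_80 = 3;  u_81 = 1;  u_82 = 0
  u_83 = 3;  u_84 = 0;  u_85 = 2;  u_86 = 4;  u_87 = 2;  u_88 = 0
  u_89 = 3;  u_90 = 2;  u_91 = 3;  u_92 = 2;  u_93 = 2;  u_94 = 2
  u_95 = 4;  u_96 = 0;  u_97 = 4;  u_98 = 1;  u_99 = 4;  u_100 = 2
  u_101 = 3;  u_102 = 2;  u_103 = 4;  u_104 = 3;  u_105 = 0;  u_106 = 1
  u_107 = 4;  u_108 = 3;  u_109 = 1;  u_110 = 2;  u_111 = 1;  u_112 = 0
  u_113 = 0;  u_114 = 3;  u_115 = 0;  u_116 = 3;  u_117 = 4;  u_118 = 4
  u_119 = 0;  u_120 = 2;  u_121 = 4;  u_122 = 0;  u_123 = 3;  u_124 = 0
  u_125 = 0;  u_126 = 1;  u_127 = 2;  u_128 = 2;  u_129 = 4;  u_130 = 4
  u_131 = 0;  u_132 = 1;  u_133 = 0;  u_134 = 0;  u_135 = 4;  u_136 = 3
  u_137 = 1;  u_138 = 2;  u_139 = 4;  u_140 = 1;  u_141 = 3;  u_142 = 4
  u_143 = 4;  u_144 = 2;  u_145 = 3;  u_146 = 0;  u_147 = 1;  u_148 = 3
  u_149 = 2;  u_150 = 2;  u_151 = 1;  u_152 = 0;  u_153 = 0;  u_154 = 0
  u_155 = 4;  u_156 = 0;  u_157 = 3;  u_158 = 0;  u_159 = 1;  u_160 = 3
  u_161 = 3;  u_162 = 4;  u_163 = 2;  u_164 = 2;  u_165 = 3;  u_166 = 3
  u_167 = 2;  u_168 = 2;  u_169 = 0;  u_170 = 2;  u_171 = 2;  u_172 = 2
  u_173 = 4;  u_174 = 4;  u_175 = 2;  u_176 = 0;  u_177 = 2;  u_178 = 4
  u_179 = 0;  u_180 = 4;  u_181 = 2;  u_182 = 1;  u_183 = 3;  u_184 = 0
  u_185 = 0;  u_186 = 2;  u_187 = 1;  u_188 = 2;  u_189 = 3;  u_190 = 1
  u_191 = 4;  u_192 = 0;  u_193 = 3;  u_194 = 1;  u_195 = 0;  u_196 = 3
u_197 = 2·3 + 2·0 + 1·1 + 0·3 + 2·0 = 2
u_198 = 2·2 + 2·3 + 1·0 + 0·1 + 2·3 = 1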